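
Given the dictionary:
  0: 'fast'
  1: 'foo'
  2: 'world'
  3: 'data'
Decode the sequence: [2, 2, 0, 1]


Look up each index in the dictionary:
  2 -> 'world'
  2 -> 'world'
  0 -> 'fast'
  1 -> 'foo'

Decoded: "world world fast foo"


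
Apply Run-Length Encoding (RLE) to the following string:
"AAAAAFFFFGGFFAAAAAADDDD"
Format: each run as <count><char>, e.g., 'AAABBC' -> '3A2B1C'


Scanning runs left to right:
  i=0: run of 'A' x 5 -> '5A'
  i=5: run of 'F' x 4 -> '4F'
  i=9: run of 'G' x 2 -> '2G'
  i=11: run of 'F' x 2 -> '2F'
  i=13: run of 'A' x 6 -> '6A'
  i=19: run of 'D' x 4 -> '4D'

RLE = 5A4F2G2F6A4D


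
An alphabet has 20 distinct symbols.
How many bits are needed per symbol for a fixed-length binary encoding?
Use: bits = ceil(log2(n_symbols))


log2(20) = 4.3219
Bracket: 2^4 = 16 < 20 <= 2^5 = 32
So ceil(log2(20)) = 5

bits = ceil(log2(20)) = ceil(4.3219) = 5 bits


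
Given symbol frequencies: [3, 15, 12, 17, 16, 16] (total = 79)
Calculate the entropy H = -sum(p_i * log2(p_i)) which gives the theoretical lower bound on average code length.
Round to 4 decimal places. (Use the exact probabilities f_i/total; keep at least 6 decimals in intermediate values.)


Per-symbol terms -p_i * log2(p_i) with p_i = f_i/79:
  p = 3/79 = 0.037975: log2(p) = -4.718818, -p*log2(p) = 0.179196
  p = 15/79 = 0.189873: log2(p) = -2.396890, -p*log2(p) = 0.455106
  p = 12/79 = 0.151899: log2(p) = -2.718818, -p*log2(p) = 0.412985
  p = 17/79 = 0.215190: log2(p) = -2.216318, -p*log2(p) = 0.476929
  p = 16/79 = 0.202532: log2(p) = -2.303781, -p*log2(p) = 0.466589
  p = 16/79 = 0.202532: log2(p) = -2.303781, -p*log2(p) = 0.466589
H = 0.179196 + 0.455106 + 0.412985 + 0.476929 + 0.466589 + 0.466589 = 2.457394

H = 2.4574 bits/symbol


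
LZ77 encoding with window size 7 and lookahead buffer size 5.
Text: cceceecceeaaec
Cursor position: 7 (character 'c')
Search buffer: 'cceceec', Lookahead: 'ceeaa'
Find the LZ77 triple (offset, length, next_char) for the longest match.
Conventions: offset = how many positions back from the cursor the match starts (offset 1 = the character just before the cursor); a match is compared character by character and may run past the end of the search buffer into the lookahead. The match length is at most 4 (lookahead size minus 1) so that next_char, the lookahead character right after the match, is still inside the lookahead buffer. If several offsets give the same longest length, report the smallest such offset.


Try each offset into the search buffer:
  offset=1 (pos 6, char 'c'): match length 1
  offset=2 (pos 5, char 'e'): match length 0
  offset=3 (pos 4, char 'e'): match length 0
  offset=4 (pos 3, char 'c'): match length 3
  offset=5 (pos 2, char 'e'): match length 0
  offset=6 (pos 1, char 'c'): match length 2
  offset=7 (pos 0, char 'c'): match length 1
Longest match has length 3 at offset 4.
next_char = character at position 7 + 3 = 10 -> 'a'

Best match: offset=4, length=3 (matching 'cee' starting at position 3)
LZ77 triple: (4, 3, 'a')


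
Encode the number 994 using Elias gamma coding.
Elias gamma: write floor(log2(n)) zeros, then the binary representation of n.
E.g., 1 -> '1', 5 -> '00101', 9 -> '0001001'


num_bits = floor(log2(994)) + 1 = 10
leading_zeros = num_bits - 1 = 9
binary(994) = 1111100010

Elias gamma(994) = '000000000' + '1111100010' = 0000000001111100010 (19 bits)


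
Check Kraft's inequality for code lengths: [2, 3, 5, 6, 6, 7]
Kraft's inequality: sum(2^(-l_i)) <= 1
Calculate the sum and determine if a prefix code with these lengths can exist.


Sum = 2^(-2) + 2^(-3) + 2^(-5) + 2^(-6) + 2^(-6) + 2^(-7)
    = 0.25 + 0.125 + 0.03125 + 0.015625 + 0.015625 + 0.0078125
    = 57/128 = 0.4453125
Since 0.4453125 <= 1, Kraft's inequality IS satisfied.
A prefix code with these lengths CAN exist.

Kraft sum = 0.4453125. Satisfied.


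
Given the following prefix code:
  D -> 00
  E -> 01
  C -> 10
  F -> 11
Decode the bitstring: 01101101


Decoding step by step:
Bits 01 -> E
Bits 10 -> C
Bits 11 -> F
Bits 01 -> E


Decoded message: ECFE


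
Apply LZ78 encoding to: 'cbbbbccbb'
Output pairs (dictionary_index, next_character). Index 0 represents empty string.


LZ78 encoding steps:
Dictionary: {0: ''}
Step 1: w='' (idx 0), next='c' -> output (0, 'c'), add 'c' as idx 1
Step 2: w='' (idx 0), next='b' -> output (0, 'b'), add 'b' as idx 2
Step 3: w='b' (idx 2), next='b' -> output (2, 'b'), add 'bb' as idx 3
Step 4: w='b' (idx 2), next='c' -> output (2, 'c'), add 'bc' as idx 4
Step 5: w='c' (idx 1), next='b' -> output (1, 'b'), add 'cb' as idx 5
Step 6: w='b' (idx 2), end of input -> output (2, '')


Encoded: [(0, 'c'), (0, 'b'), (2, 'b'), (2, 'c'), (1, 'b'), (2, '')]


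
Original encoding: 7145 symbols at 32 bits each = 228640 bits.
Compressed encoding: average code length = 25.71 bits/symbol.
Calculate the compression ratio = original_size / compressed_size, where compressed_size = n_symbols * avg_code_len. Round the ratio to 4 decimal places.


original_size = n_symbols * orig_bits = 7145 * 32 = 228640 bits
compressed_size = n_symbols * avg_code_len = 7145 * 25.71 = 183697.95 bits
ratio = original_size / compressed_size = 228640 / 183697.95 = 1.2447

Compression ratio = 1.2447


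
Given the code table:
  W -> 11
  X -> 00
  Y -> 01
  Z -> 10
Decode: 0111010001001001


Decoding:
01 -> Y
11 -> W
01 -> Y
00 -> X
01 -> Y
00 -> X
10 -> Z
01 -> Y


Result: YWYXYXZY


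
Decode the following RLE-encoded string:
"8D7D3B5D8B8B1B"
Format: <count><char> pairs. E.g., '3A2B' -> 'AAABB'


Expanding each <count><char> pair:
  8D -> 'DDDDDDDD'
  7D -> 'DDDDDDD'
  3B -> 'BBB'
  5D -> 'DDDDD'
  8B -> 'BBBBBBBB'
  8B -> 'BBBBBBBB'
  1B -> 'B'

Decoded = DDDDDDDDDDDDDDDBBBDDDDDBBBBBBBBBBBBBBBBB


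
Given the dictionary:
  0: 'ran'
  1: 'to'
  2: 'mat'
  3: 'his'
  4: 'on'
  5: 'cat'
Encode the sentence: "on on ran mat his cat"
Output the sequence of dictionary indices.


Look up each word in the dictionary:
  'on' -> 4
  'on' -> 4
  'ran' -> 0
  'mat' -> 2
  'his' -> 3
  'cat' -> 5

Encoded: [4, 4, 0, 2, 3, 5]


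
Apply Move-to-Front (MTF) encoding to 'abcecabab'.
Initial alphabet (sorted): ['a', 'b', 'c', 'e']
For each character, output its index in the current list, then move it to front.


MTF encoding:
'a': index 0 in ['a', 'b', 'c', 'e'] -> ['a', 'b', 'c', 'e']
'b': index 1 in ['a', 'b', 'c', 'e'] -> ['b', 'a', 'c', 'e']
'c': index 2 in ['b', 'a', 'c', 'e'] -> ['c', 'b', 'a', 'e']
'e': index 3 in ['c', 'b', 'a', 'e'] -> ['e', 'c', 'b', 'a']
'c': index 1 in ['e', 'c', 'b', 'a'] -> ['c', 'e', 'b', 'a']
'a': index 3 in ['c', 'e', 'b', 'a'] -> ['a', 'c', 'e', 'b']
'b': index 3 in ['a', 'c', 'e', 'b'] -> ['b', 'a', 'c', 'e']
'a': index 1 in ['b', 'a', 'c', 'e'] -> ['a', 'b', 'c', 'e']
'b': index 1 in ['a', 'b', 'c', 'e'] -> ['b', 'a', 'c', 'e']


Output: [0, 1, 2, 3, 1, 3, 3, 1, 1]


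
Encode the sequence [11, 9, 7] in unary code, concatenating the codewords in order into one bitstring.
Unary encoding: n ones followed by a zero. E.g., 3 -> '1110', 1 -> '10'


Encode each number as n ones followed by a terminating 0:
  11 -> 111111111110 (12 bits)
  9 -> 1111111110 (10 bits)
  7 -> 11111110 (8 bits)
Total length = 12 + 10 + 8 = 30 bits.

Unary([11, 9, 7]) = 111111111110111111111011111110 (30 bits)


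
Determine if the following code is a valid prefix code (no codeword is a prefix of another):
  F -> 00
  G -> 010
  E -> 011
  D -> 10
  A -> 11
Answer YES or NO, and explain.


Checking each pair (does one codeword prefix another?):
  F='00' vs G='010': no prefix
  F='00' vs E='011': no prefix
  F='00' vs D='10': no prefix
  F='00' vs A='11': no prefix
  G='010' vs F='00': no prefix
  G='010' vs E='011': no prefix
  G='010' vs D='10': no prefix
  G='010' vs A='11': no prefix
  E='011' vs F='00': no prefix
  E='011' vs G='010': no prefix
  E='011' vs D='10': no prefix
  E='011' vs A='11': no prefix
  D='10' vs F='00': no prefix
  D='10' vs G='010': no prefix
  D='10' vs E='011': no prefix
  D='10' vs A='11': no prefix
  A='11' vs F='00': no prefix
  A='11' vs G='010': no prefix
  A='11' vs E='011': no prefix
  A='11' vs D='10': no prefix
No violation found over all pairs.

YES -- this is a valid prefix code. No codeword is a prefix of any other codeword.


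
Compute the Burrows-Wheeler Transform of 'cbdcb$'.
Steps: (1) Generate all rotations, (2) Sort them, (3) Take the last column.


Rotations (sorted):
  0: $cbdcb -> last char: b
  1: b$cbdc -> last char: c
  2: bdcb$c -> last char: c
  3: cb$cbd -> last char: d
  4: cbdcb$ -> last char: $
  5: dcb$cb -> last char: b


BWT = bccd$b


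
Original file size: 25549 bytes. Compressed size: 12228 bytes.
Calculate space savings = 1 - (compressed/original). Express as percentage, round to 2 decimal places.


ratio = compressed/original = 12228/25549 = 0.47861
savings = 1 - ratio = 1 - 0.47861 = 0.52139
as a percentage: 0.52139 * 100 = 52.14%

Space savings = 1 - 12228/25549 = 52.14%


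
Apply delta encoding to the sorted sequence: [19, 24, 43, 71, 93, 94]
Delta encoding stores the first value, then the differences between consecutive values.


First value: 19
Deltas:
  24 - 19 = 5
  43 - 24 = 19
  71 - 43 = 28
  93 - 71 = 22
  94 - 93 = 1


Delta encoded: [19, 5, 19, 28, 22, 1]


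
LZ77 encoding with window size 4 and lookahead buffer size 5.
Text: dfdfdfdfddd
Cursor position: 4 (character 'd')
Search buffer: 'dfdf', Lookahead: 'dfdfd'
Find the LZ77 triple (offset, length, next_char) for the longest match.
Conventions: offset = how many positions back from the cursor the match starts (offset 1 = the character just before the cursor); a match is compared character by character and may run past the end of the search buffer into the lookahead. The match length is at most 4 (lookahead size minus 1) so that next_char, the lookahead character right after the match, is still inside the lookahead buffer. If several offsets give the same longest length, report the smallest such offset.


Try each offset into the search buffer:
  offset=1 (pos 3, char 'f'): match length 0
  offset=2 (pos 2, char 'd'): match length 4
  offset=3 (pos 1, char 'f'): match length 0
  offset=4 (pos 0, char 'd'): match length 4
Longest match has length 4, found at offsets 2, 4; take the smallest, offset 2.
next_char = character at position 4 + 4 = 8 -> 'd'

Best match: offset=2, length=4 (matching 'dfdf' starting at position 2)
LZ77 triple: (2, 4, 'd')


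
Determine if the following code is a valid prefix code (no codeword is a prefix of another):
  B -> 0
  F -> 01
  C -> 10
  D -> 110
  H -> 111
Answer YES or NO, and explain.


Checking each pair (does one codeword prefix another?):
  B='0' vs F='01': prefix -- VIOLATION

NO -- this is NOT a valid prefix code. B (0) is a prefix of F (01).


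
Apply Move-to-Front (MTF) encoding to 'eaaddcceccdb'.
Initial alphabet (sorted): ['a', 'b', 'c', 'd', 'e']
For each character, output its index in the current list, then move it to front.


MTF encoding:
'e': index 4 in ['a', 'b', 'c', 'd', 'e'] -> ['e', 'a', 'b', 'c', 'd']
'a': index 1 in ['e', 'a', 'b', 'c', 'd'] -> ['a', 'e', 'b', 'c', 'd']
'a': index 0 in ['a', 'e', 'b', 'c', 'd'] -> ['a', 'e', 'b', 'c', 'd']
'd': index 4 in ['a', 'e', 'b', 'c', 'd'] -> ['d', 'a', 'e', 'b', 'c']
'd': index 0 in ['d', 'a', 'e', 'b', 'c'] -> ['d', 'a', 'e', 'b', 'c']
'c': index 4 in ['d', 'a', 'e', 'b', 'c'] -> ['c', 'd', 'a', 'e', 'b']
'c': index 0 in ['c', 'd', 'a', 'e', 'b'] -> ['c', 'd', 'a', 'e', 'b']
'e': index 3 in ['c', 'd', 'a', 'e', 'b'] -> ['e', 'c', 'd', 'a', 'b']
'c': index 1 in ['e', 'c', 'd', 'a', 'b'] -> ['c', 'e', 'd', 'a', 'b']
'c': index 0 in ['c', 'e', 'd', 'a', 'b'] -> ['c', 'e', 'd', 'a', 'b']
'd': index 2 in ['c', 'e', 'd', 'a', 'b'] -> ['d', 'c', 'e', 'a', 'b']
'b': index 4 in ['d', 'c', 'e', 'a', 'b'] -> ['b', 'd', 'c', 'e', 'a']


Output: [4, 1, 0, 4, 0, 4, 0, 3, 1, 0, 2, 4]


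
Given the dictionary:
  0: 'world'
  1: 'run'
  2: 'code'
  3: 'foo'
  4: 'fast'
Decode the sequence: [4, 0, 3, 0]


Look up each index in the dictionary:
  4 -> 'fast'
  0 -> 'world'
  3 -> 'foo'
  0 -> 'world'

Decoded: "fast world foo world"


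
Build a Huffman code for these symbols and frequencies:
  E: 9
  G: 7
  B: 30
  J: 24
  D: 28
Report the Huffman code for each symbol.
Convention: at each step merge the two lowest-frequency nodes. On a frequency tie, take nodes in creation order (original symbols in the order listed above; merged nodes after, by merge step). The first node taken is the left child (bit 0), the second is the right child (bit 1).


Huffman tree construction:
Step 1: Merge G(7) + E(9) = 16
Step 2: Merge (G+E)(16) + J(24) = 40
Step 3: Merge D(28) + B(30) = 58
Step 4: Merge ((G+E)+J)(40) + (D+B)(58) = 98
Read each symbol's code off the tree from the root (left child = 0, right child = 1).

Codes:
  E: 001 (length 3)
  G: 000 (length 3)
  B: 11 (length 2)
  J: 01 (length 2)
  D: 10 (length 2)
Average code length: 212/98 = 2.1633 bits/symbol


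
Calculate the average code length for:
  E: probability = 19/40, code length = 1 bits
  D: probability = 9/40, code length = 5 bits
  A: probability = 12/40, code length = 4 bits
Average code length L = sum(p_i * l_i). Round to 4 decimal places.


Weighted contributions p_i * l_i:
  E: (19/40) * 1 = 19/40
  D: (9/40) * 5 = 45/40
  A: (12/40) * 4 = 48/40
Sum = (19 + 45 + 48)/40 = 112/40

L = 112/40 = 2.8000 bits/symbol


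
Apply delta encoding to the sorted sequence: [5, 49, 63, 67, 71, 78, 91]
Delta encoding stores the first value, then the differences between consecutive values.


First value: 5
Deltas:
  49 - 5 = 44
  63 - 49 = 14
  67 - 63 = 4
  71 - 67 = 4
  78 - 71 = 7
  91 - 78 = 13


Delta encoded: [5, 44, 14, 4, 4, 7, 13]


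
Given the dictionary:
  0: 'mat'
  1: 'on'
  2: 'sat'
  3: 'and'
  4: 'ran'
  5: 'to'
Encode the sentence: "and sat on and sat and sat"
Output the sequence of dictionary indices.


Look up each word in the dictionary:
  'and' -> 3
  'sat' -> 2
  'on' -> 1
  'and' -> 3
  'sat' -> 2
  'and' -> 3
  'sat' -> 2

Encoded: [3, 2, 1, 3, 2, 3, 2]


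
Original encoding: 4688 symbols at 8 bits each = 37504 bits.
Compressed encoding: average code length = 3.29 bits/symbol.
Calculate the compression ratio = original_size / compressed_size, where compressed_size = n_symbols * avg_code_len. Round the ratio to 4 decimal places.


original_size = n_symbols * orig_bits = 4688 * 8 = 37504 bits
compressed_size = n_symbols * avg_code_len = 4688 * 3.29 = 15423.52 bits
ratio = original_size / compressed_size = 37504 / 15423.52 = 2.4316

Compression ratio = 2.4316


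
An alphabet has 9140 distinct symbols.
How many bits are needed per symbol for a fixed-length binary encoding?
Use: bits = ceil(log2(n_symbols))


log2(9140) = 13.158
Bracket: 2^13 = 8192 < 9140 <= 2^14 = 16384
So ceil(log2(9140)) = 14

bits = ceil(log2(9140)) = ceil(13.158) = 14 bits


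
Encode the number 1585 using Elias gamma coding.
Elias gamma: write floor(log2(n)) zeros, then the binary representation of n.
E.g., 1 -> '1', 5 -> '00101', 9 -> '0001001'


num_bits = floor(log2(1585)) + 1 = 11
leading_zeros = num_bits - 1 = 10
binary(1585) = 11000110001

Elias gamma(1585) = '0000000000' + '11000110001' = 000000000011000110001 (21 bits)


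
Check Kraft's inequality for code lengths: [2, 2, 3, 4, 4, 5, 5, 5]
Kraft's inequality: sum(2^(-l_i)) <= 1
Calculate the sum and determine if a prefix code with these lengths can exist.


Sum = 2^(-2) + 2^(-2) + 2^(-3) + 2^(-4) + 2^(-4) + 2^(-5) + 2^(-5) + 2^(-5)
    = 0.25 + 0.25 + 0.125 + 0.0625 + 0.0625 + 0.03125 + 0.03125 + 0.03125
    = 27/32 = 0.84375
Since 0.84375 <= 1, Kraft's inequality IS satisfied.
A prefix code with these lengths CAN exist.

Kraft sum = 0.84375. Satisfied.


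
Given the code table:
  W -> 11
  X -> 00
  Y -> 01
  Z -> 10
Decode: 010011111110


Decoding:
01 -> Y
00 -> X
11 -> W
11 -> W
11 -> W
10 -> Z


Result: YXWWWZ


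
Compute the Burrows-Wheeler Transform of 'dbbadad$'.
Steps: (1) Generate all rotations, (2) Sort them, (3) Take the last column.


Rotations (sorted):
  0: $dbbadad -> last char: d
  1: ad$dbbad -> last char: d
  2: adad$dbb -> last char: b
  3: badad$db -> last char: b
  4: bbadad$d -> last char: d
  5: d$dbbada -> last char: a
  6: dad$dbba -> last char: a
  7: dbbadad$ -> last char: $


BWT = ddbbdaa$


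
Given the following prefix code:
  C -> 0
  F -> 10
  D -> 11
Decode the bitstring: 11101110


Decoding step by step:
Bits 11 -> D
Bits 10 -> F
Bits 11 -> D
Bits 10 -> F


Decoded message: DFDF


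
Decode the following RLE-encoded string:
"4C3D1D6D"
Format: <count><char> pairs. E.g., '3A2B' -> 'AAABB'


Expanding each <count><char> pair:
  4C -> 'CCCC'
  3D -> 'DDD'
  1D -> 'D'
  6D -> 'DDDDDD'

Decoded = CCCCDDDDDDDDDD


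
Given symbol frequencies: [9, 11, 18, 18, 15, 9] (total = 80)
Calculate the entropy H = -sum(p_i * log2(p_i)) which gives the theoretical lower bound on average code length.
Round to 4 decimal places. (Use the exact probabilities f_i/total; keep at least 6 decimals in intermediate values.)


Per-symbol terms -p_i * log2(p_i) with p_i = f_i/80:
  p = 9/80 = 0.112500: log2(p) = -3.152003, -p*log2(p) = 0.354600
  p = 11/80 = 0.137500: log2(p) = -2.862496, -p*log2(p) = 0.393593
  p = 18/80 = 0.225000: log2(p) = -2.152003, -p*log2(p) = 0.484201
  p = 18/80 = 0.225000: log2(p) = -2.152003, -p*log2(p) = 0.484201
  p = 15/80 = 0.187500: log2(p) = -2.415037, -p*log2(p) = 0.452820
  p = 9/80 = 0.112500: log2(p) = -3.152003, -p*log2(p) = 0.354600
H = 0.354600 + 0.393593 + 0.484201 + 0.484201 + 0.452820 + 0.354600 = 2.524015

H = 2.524 bits/symbol


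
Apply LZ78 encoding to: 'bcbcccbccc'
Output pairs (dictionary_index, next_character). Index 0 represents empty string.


LZ78 encoding steps:
Dictionary: {0: ''}
Step 1: w='' (idx 0), next='b' -> output (0, 'b'), add 'b' as idx 1
Step 2: w='' (idx 0), next='c' -> output (0, 'c'), add 'c' as idx 2
Step 3: w='b' (idx 1), next='c' -> output (1, 'c'), add 'bc' as idx 3
Step 4: w='c' (idx 2), next='c' -> output (2, 'c'), add 'cc' as idx 4
Step 5: w='bc' (idx 3), next='c' -> output (3, 'c'), add 'bcc' as idx 5
Step 6: w='c' (idx 2), end of input -> output (2, '')


Encoded: [(0, 'b'), (0, 'c'), (1, 'c'), (2, 'c'), (3, 'c'), (2, '')]


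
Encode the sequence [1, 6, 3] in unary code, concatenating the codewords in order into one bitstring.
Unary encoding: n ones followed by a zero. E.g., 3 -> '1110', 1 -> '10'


Encode each number as n ones followed by a terminating 0:
  1 -> 10 (2 bits)
  6 -> 1111110 (7 bits)
  3 -> 1110 (4 bits)
Total length = 2 + 7 + 4 = 13 bits.

Unary([1, 6, 3]) = 1011111101110 (13 bits)


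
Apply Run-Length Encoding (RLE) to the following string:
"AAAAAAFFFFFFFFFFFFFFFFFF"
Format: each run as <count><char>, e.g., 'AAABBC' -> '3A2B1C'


Scanning runs left to right:
  i=0: run of 'A' x 6 -> '6A'
  i=6: run of 'F' x 18 -> '18F'

RLE = 6A18F


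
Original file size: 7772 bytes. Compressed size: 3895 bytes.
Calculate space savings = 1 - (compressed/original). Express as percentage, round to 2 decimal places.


ratio = compressed/original = 3895/7772 = 0.501158
savings = 1 - ratio = 1 - 0.501158 = 0.498842
as a percentage: 0.498842 * 100 = 49.88%

Space savings = 1 - 3895/7772 = 49.88%


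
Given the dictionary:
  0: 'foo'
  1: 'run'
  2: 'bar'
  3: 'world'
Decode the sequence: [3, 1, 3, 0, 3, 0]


Look up each index in the dictionary:
  3 -> 'world'
  1 -> 'run'
  3 -> 'world'
  0 -> 'foo'
  3 -> 'world'
  0 -> 'foo'

Decoded: "world run world foo world foo"


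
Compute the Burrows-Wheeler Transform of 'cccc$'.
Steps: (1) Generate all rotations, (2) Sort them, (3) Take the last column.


Rotations (sorted):
  0: $cccc -> last char: c
  1: c$ccc -> last char: c
  2: cc$cc -> last char: c
  3: ccc$c -> last char: c
  4: cccc$ -> last char: $


BWT = cccc$


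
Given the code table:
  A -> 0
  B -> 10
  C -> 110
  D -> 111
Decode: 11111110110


Decoding:
111 -> D
111 -> D
10 -> B
110 -> C


Result: DDBC


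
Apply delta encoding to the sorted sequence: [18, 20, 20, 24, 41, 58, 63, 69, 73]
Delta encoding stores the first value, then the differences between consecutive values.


First value: 18
Deltas:
  20 - 18 = 2
  20 - 20 = 0
  24 - 20 = 4
  41 - 24 = 17
  58 - 41 = 17
  63 - 58 = 5
  69 - 63 = 6
  73 - 69 = 4


Delta encoded: [18, 2, 0, 4, 17, 17, 5, 6, 4]


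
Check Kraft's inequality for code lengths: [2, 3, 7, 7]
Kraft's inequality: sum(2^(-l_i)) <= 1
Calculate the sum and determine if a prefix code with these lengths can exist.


Sum = 2^(-2) + 2^(-3) + 2^(-7) + 2^(-7)
    = 0.25 + 0.125 + 0.0078125 + 0.0078125
    = 50/128 = 0.390625
Since 0.390625 <= 1, Kraft's inequality IS satisfied.
A prefix code with these lengths CAN exist.

Kraft sum = 0.390625. Satisfied.


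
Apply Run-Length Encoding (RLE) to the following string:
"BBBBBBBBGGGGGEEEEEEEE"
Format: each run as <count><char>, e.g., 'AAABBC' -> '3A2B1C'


Scanning runs left to right:
  i=0: run of 'B' x 8 -> '8B'
  i=8: run of 'G' x 5 -> '5G'
  i=13: run of 'E' x 8 -> '8E'

RLE = 8B5G8E


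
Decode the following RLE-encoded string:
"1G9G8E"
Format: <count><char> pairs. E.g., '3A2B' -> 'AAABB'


Expanding each <count><char> pair:
  1G -> 'G'
  9G -> 'GGGGGGGGG'
  8E -> 'EEEEEEEE'

Decoded = GGGGGGGGGGEEEEEEEE


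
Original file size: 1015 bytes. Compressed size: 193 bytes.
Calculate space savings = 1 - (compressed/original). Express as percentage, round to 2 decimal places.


ratio = compressed/original = 193/1015 = 0.190148
savings = 1 - ratio = 1 - 0.190148 = 0.809852
as a percentage: 0.809852 * 100 = 80.99%

Space savings = 1 - 193/1015 = 80.99%


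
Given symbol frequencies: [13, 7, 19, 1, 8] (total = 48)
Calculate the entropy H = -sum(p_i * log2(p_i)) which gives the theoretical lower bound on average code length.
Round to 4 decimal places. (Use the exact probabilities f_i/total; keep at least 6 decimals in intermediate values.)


Per-symbol terms -p_i * log2(p_i) with p_i = f_i/48:
  p = 13/48 = 0.270833: log2(p) = -1.884523, -p*log2(p) = 0.510392
  p = 7/48 = 0.145833: log2(p) = -2.777608, -p*log2(p) = 0.405068
  p = 19/48 = 0.395833: log2(p) = -1.337035, -p*log2(p) = 0.529243
  p = 1/48 = 0.020833: log2(p) = -5.584963, -p*log2(p) = 0.116353
  p = 8/48 = 0.166667: log2(p) = -2.584963, -p*log2(p) = 0.430827
H = 0.510392 + 0.405068 + 0.529243 + 0.116353 + 0.430827 = 1.991883

H = 1.9919 bits/symbol


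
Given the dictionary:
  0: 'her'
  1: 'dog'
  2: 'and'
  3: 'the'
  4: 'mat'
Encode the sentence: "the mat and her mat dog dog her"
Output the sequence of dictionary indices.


Look up each word in the dictionary:
  'the' -> 3
  'mat' -> 4
  'and' -> 2
  'her' -> 0
  'mat' -> 4
  'dog' -> 1
  'dog' -> 1
  'her' -> 0

Encoded: [3, 4, 2, 0, 4, 1, 1, 0]


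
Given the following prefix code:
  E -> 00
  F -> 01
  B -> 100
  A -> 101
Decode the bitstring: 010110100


Decoding step by step:
Bits 01 -> F
Bits 01 -> F
Bits 101 -> A
Bits 00 -> E


Decoded message: FFAE


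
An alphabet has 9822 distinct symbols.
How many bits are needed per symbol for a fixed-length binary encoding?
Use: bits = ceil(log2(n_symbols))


log2(9822) = 13.2618
Bracket: 2^13 = 8192 < 9822 <= 2^14 = 16384
So ceil(log2(9822)) = 14

bits = ceil(log2(9822)) = ceil(13.2618) = 14 bits


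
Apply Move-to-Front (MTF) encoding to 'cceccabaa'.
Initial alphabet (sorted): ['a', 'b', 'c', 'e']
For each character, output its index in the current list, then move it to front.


MTF encoding:
'c': index 2 in ['a', 'b', 'c', 'e'] -> ['c', 'a', 'b', 'e']
'c': index 0 in ['c', 'a', 'b', 'e'] -> ['c', 'a', 'b', 'e']
'e': index 3 in ['c', 'a', 'b', 'e'] -> ['e', 'c', 'a', 'b']
'c': index 1 in ['e', 'c', 'a', 'b'] -> ['c', 'e', 'a', 'b']
'c': index 0 in ['c', 'e', 'a', 'b'] -> ['c', 'e', 'a', 'b']
'a': index 2 in ['c', 'e', 'a', 'b'] -> ['a', 'c', 'e', 'b']
'b': index 3 in ['a', 'c', 'e', 'b'] -> ['b', 'a', 'c', 'e']
'a': index 1 in ['b', 'a', 'c', 'e'] -> ['a', 'b', 'c', 'e']
'a': index 0 in ['a', 'b', 'c', 'e'] -> ['a', 'b', 'c', 'e']


Output: [2, 0, 3, 1, 0, 2, 3, 1, 0]


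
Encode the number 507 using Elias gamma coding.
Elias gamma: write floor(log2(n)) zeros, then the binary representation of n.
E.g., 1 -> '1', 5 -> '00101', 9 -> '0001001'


num_bits = floor(log2(507)) + 1 = 9
leading_zeros = num_bits - 1 = 8
binary(507) = 111111011

Elias gamma(507) = '00000000' + '111111011' = 00000000111111011 (17 bits)


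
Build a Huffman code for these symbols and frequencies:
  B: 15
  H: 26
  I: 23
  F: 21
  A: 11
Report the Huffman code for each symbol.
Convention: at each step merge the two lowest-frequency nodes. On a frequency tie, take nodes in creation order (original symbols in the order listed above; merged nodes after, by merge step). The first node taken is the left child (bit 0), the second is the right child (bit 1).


Huffman tree construction:
Step 1: Merge A(11) + B(15) = 26
Step 2: Merge F(21) + I(23) = 44
Step 3: Merge H(26) + (A+B)(26) = 52
Step 4: Merge (F+I)(44) + (H+(A+B))(52) = 96
Read each symbol's code off the tree from the root (left child = 0, right child = 1).

Codes:
  B: 111 (length 3)
  H: 10 (length 2)
  I: 01 (length 2)
  F: 00 (length 2)
  A: 110 (length 3)
Average code length: 218/96 = 2.2708 bits/symbol


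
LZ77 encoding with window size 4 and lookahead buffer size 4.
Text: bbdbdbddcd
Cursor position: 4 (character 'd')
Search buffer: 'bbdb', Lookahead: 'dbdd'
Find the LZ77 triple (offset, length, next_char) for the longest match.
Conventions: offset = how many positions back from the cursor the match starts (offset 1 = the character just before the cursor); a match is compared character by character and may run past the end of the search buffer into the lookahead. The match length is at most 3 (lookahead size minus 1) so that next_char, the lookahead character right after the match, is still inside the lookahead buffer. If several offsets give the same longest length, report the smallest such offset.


Try each offset into the search buffer:
  offset=1 (pos 3, char 'b'): match length 0
  offset=2 (pos 2, char 'd'): match length 3
  offset=3 (pos 1, char 'b'): match length 0
  offset=4 (pos 0, char 'b'): match length 0
Longest match has length 3 at offset 2.
next_char = character at position 4 + 3 = 7 -> 'd'

Best match: offset=2, length=3 (matching 'dbd' starting at position 2)
LZ77 triple: (2, 3, 'd')


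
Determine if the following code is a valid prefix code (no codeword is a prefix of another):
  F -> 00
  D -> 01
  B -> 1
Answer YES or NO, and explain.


Checking each pair (does one codeword prefix another?):
  F='00' vs D='01': no prefix
  F='00' vs B='1': no prefix
  D='01' vs F='00': no prefix
  D='01' vs B='1': no prefix
  B='1' vs F='00': no prefix
  B='1' vs D='01': no prefix
No violation found over all pairs.

YES -- this is a valid prefix code. No codeword is a prefix of any other codeword.


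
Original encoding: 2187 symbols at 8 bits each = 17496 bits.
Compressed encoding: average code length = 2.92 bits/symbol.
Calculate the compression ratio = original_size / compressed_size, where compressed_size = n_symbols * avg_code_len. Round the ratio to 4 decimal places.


original_size = n_symbols * orig_bits = 2187 * 8 = 17496 bits
compressed_size = n_symbols * avg_code_len = 2187 * 2.92 = 6386.04 bits
ratio = original_size / compressed_size = 17496 / 6386.04 = 2.7397

Compression ratio = 2.7397


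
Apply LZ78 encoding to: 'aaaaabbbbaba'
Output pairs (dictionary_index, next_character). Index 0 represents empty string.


LZ78 encoding steps:
Dictionary: {0: ''}
Step 1: w='' (idx 0), next='a' -> output (0, 'a'), add 'a' as idx 1
Step 2: w='a' (idx 1), next='a' -> output (1, 'a'), add 'aa' as idx 2
Step 3: w='aa' (idx 2), next='b' -> output (2, 'b'), add 'aab' as idx 3
Step 4: w='' (idx 0), next='b' -> output (0, 'b'), add 'b' as idx 4
Step 5: w='b' (idx 4), next='b' -> output (4, 'b'), add 'bb' as idx 5
Step 6: w='a' (idx 1), next='b' -> output (1, 'b'), add 'ab' as idx 6
Step 7: w='a' (idx 1), end of input -> output (1, '')


Encoded: [(0, 'a'), (1, 'a'), (2, 'b'), (0, 'b'), (4, 'b'), (1, 'b'), (1, '')]


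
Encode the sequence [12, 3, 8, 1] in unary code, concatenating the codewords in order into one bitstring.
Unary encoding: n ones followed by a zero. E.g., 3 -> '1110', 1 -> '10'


Encode each number as n ones followed by a terminating 0:
  12 -> 1111111111110 (13 bits)
  3 -> 1110 (4 bits)
  8 -> 111111110 (9 bits)
  1 -> 10 (2 bits)
Total length = 13 + 4 + 9 + 2 = 28 bits.

Unary([12, 3, 8, 1]) = 1111111111110111011111111010 (28 bits)


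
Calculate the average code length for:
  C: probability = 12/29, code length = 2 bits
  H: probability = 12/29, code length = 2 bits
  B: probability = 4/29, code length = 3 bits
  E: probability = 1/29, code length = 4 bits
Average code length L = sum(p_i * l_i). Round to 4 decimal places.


Weighted contributions p_i * l_i:
  C: (12/29) * 2 = 24/29
  H: (12/29) * 2 = 24/29
  B: (4/29) * 3 = 12/29
  E: (1/29) * 4 = 4/29
Sum = (24 + 24 + 12 + 4)/29 = 64/29

L = 64/29 = 2.2069 bits/symbol


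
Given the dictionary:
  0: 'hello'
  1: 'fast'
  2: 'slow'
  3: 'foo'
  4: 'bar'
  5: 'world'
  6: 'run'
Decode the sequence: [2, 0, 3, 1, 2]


Look up each index in the dictionary:
  2 -> 'slow'
  0 -> 'hello'
  3 -> 'foo'
  1 -> 'fast'
  2 -> 'slow'

Decoded: "slow hello foo fast slow"


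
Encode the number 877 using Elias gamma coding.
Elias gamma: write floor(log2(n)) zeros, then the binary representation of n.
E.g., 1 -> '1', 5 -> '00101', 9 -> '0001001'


num_bits = floor(log2(877)) + 1 = 10
leading_zeros = num_bits - 1 = 9
binary(877) = 1101101101

Elias gamma(877) = '000000000' + '1101101101' = 0000000001101101101 (19 bits)


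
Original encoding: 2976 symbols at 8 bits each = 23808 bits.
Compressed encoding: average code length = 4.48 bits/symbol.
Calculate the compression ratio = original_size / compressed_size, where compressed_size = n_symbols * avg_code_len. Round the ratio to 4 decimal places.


original_size = n_symbols * orig_bits = 2976 * 8 = 23808 bits
compressed_size = n_symbols * avg_code_len = 2976 * 4.48 = 13332.48 bits
ratio = original_size / compressed_size = 23808 / 13332.48 = 1.7857

Compression ratio = 1.7857


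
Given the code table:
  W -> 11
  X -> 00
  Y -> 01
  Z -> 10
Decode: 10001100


Decoding:
10 -> Z
00 -> X
11 -> W
00 -> X


Result: ZXWX


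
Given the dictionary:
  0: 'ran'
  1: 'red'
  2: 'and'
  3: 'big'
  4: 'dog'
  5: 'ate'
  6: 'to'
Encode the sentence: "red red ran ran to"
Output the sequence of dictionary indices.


Look up each word in the dictionary:
  'red' -> 1
  'red' -> 1
  'ran' -> 0
  'ran' -> 0
  'to' -> 6

Encoded: [1, 1, 0, 0, 6]


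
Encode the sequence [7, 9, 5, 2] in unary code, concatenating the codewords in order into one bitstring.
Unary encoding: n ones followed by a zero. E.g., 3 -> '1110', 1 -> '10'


Encode each number as n ones followed by a terminating 0:
  7 -> 11111110 (8 bits)
  9 -> 1111111110 (10 bits)
  5 -> 111110 (6 bits)
  2 -> 110 (3 bits)
Total length = 8 + 10 + 6 + 3 = 27 bits.

Unary([7, 9, 5, 2]) = 111111101111111110111110110 (27 bits)


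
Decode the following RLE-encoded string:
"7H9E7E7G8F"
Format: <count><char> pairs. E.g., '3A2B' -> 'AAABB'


Expanding each <count><char> pair:
  7H -> 'HHHHHHH'
  9E -> 'EEEEEEEEE'
  7E -> 'EEEEEEE'
  7G -> 'GGGGGGG'
  8F -> 'FFFFFFFF'

Decoded = HHHHHHHEEEEEEEEEEEEEEEEGGGGGGGFFFFFFFF


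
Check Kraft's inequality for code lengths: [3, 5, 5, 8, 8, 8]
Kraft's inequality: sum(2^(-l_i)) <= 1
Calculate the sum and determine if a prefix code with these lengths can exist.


Sum = 2^(-3) + 2^(-5) + 2^(-5) + 2^(-8) + 2^(-8) + 2^(-8)
    = 0.125 + 0.03125 + 0.03125 + 0.00390625 + 0.00390625 + 0.00390625
    = 51/256 = 0.19921875
Since 0.19921875 <= 1, Kraft's inequality IS satisfied.
A prefix code with these lengths CAN exist.

Kraft sum = 0.19921875. Satisfied.


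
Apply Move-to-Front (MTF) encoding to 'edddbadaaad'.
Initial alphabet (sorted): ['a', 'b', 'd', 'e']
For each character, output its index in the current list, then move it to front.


MTF encoding:
'e': index 3 in ['a', 'b', 'd', 'e'] -> ['e', 'a', 'b', 'd']
'd': index 3 in ['e', 'a', 'b', 'd'] -> ['d', 'e', 'a', 'b']
'd': index 0 in ['d', 'e', 'a', 'b'] -> ['d', 'e', 'a', 'b']
'd': index 0 in ['d', 'e', 'a', 'b'] -> ['d', 'e', 'a', 'b']
'b': index 3 in ['d', 'e', 'a', 'b'] -> ['b', 'd', 'e', 'a']
'a': index 3 in ['b', 'd', 'e', 'a'] -> ['a', 'b', 'd', 'e']
'd': index 2 in ['a', 'b', 'd', 'e'] -> ['d', 'a', 'b', 'e']
'a': index 1 in ['d', 'a', 'b', 'e'] -> ['a', 'd', 'b', 'e']
'a': index 0 in ['a', 'd', 'b', 'e'] -> ['a', 'd', 'b', 'e']
'a': index 0 in ['a', 'd', 'b', 'e'] -> ['a', 'd', 'b', 'e']
'd': index 1 in ['a', 'd', 'b', 'e'] -> ['d', 'a', 'b', 'e']


Output: [3, 3, 0, 0, 3, 3, 2, 1, 0, 0, 1]


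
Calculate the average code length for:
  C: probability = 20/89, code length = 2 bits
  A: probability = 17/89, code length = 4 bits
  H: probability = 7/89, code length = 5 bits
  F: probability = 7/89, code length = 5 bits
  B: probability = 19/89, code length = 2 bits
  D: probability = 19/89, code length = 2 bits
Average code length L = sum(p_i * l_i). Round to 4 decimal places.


Weighted contributions p_i * l_i:
  C: (20/89) * 2 = 40/89
  A: (17/89) * 4 = 68/89
  H: (7/89) * 5 = 35/89
  F: (7/89) * 5 = 35/89
  B: (19/89) * 2 = 38/89
  D: (19/89) * 2 = 38/89
Sum = (40 + 68 + 35 + 35 + 38 + 38)/89 = 254/89

L = 254/89 = 2.8539 bits/symbol


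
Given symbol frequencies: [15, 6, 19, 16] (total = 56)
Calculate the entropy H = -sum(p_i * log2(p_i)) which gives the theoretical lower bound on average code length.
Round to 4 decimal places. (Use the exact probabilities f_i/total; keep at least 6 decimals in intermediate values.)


Per-symbol terms -p_i * log2(p_i) with p_i = f_i/56:
  p = 15/56 = 0.267857: log2(p) = -1.900464, -p*log2(p) = 0.509053
  p = 6/56 = 0.107143: log2(p) = -3.222392, -p*log2(p) = 0.345256
  p = 19/56 = 0.339286: log2(p) = -1.559427, -p*log2(p) = 0.529091
  p = 16/56 = 0.285714: log2(p) = -1.807355, -p*log2(p) = 0.516387
H = 0.509053 + 0.345256 + 0.529091 + 0.516387 = 1.899787

H = 1.8998 bits/symbol


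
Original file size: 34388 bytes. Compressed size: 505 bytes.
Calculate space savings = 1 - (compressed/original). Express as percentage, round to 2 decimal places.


ratio = compressed/original = 505/34388 = 0.014685
savings = 1 - ratio = 1 - 0.014685 = 0.985315
as a percentage: 0.985315 * 100 = 98.53%

Space savings = 1 - 505/34388 = 98.53%


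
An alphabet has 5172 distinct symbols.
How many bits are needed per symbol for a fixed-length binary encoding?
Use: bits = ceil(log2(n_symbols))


log2(5172) = 12.3365
Bracket: 2^12 = 4096 < 5172 <= 2^13 = 8192
So ceil(log2(5172)) = 13

bits = ceil(log2(5172)) = ceil(12.3365) = 13 bits


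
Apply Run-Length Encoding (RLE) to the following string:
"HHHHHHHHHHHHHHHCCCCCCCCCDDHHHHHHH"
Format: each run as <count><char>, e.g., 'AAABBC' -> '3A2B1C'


Scanning runs left to right:
  i=0: run of 'H' x 15 -> '15H'
  i=15: run of 'C' x 9 -> '9C'
  i=24: run of 'D' x 2 -> '2D'
  i=26: run of 'H' x 7 -> '7H'

RLE = 15H9C2D7H


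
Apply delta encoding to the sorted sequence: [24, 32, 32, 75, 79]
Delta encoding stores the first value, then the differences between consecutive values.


First value: 24
Deltas:
  32 - 24 = 8
  32 - 32 = 0
  75 - 32 = 43
  79 - 75 = 4


Delta encoded: [24, 8, 0, 43, 4]


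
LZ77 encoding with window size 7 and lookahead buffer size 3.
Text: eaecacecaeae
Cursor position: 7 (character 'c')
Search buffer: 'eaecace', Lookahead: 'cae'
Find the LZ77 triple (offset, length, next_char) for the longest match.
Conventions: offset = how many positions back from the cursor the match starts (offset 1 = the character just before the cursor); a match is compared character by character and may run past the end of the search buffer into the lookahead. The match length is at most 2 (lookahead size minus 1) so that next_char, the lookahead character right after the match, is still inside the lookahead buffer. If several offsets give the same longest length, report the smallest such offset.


Try each offset into the search buffer:
  offset=1 (pos 6, char 'e'): match length 0
  offset=2 (pos 5, char 'c'): match length 1
  offset=3 (pos 4, char 'a'): match length 0
  offset=4 (pos 3, char 'c'): match length 2
  offset=5 (pos 2, char 'e'): match length 0
  offset=6 (pos 1, char 'a'): match length 0
  offset=7 (pos 0, char 'e'): match length 0
Longest match has length 2 at offset 4.
next_char = character at position 7 + 2 = 9 -> 'e'

Best match: offset=4, length=2 (matching 'ca' starting at position 3)
LZ77 triple: (4, 2, 'e')


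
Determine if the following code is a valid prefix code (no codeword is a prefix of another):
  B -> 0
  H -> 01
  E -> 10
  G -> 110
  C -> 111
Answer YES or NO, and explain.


Checking each pair (does one codeword prefix another?):
  B='0' vs H='01': prefix -- VIOLATION

NO -- this is NOT a valid prefix code. B (0) is a prefix of H (01).


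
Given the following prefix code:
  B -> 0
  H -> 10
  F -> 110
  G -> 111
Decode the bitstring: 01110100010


Decoding step by step:
Bits 0 -> B
Bits 111 -> G
Bits 0 -> B
Bits 10 -> H
Bits 0 -> B
Bits 0 -> B
Bits 10 -> H


Decoded message: BGBHBBH


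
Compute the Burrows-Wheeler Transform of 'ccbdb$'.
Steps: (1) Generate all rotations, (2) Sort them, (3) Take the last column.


Rotations (sorted):
  0: $ccbdb -> last char: b
  1: b$ccbd -> last char: d
  2: bdb$cc -> last char: c
  3: cbdb$c -> last char: c
  4: ccbdb$ -> last char: $
  5: db$ccb -> last char: b


BWT = bdcc$b


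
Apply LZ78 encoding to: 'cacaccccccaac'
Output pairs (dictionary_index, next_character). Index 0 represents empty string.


LZ78 encoding steps:
Dictionary: {0: ''}
Step 1: w='' (idx 0), next='c' -> output (0, 'c'), add 'c' as idx 1
Step 2: w='' (idx 0), next='a' -> output (0, 'a'), add 'a' as idx 2
Step 3: w='c' (idx 1), next='a' -> output (1, 'a'), add 'ca' as idx 3
Step 4: w='c' (idx 1), next='c' -> output (1, 'c'), add 'cc' as idx 4
Step 5: w='cc' (idx 4), next='c' -> output (4, 'c'), add 'ccc' as idx 5
Step 6: w='ca' (idx 3), next='a' -> output (3, 'a'), add 'caa' as idx 6
Step 7: w='c' (idx 1), end of input -> output (1, '')


Encoded: [(0, 'c'), (0, 'a'), (1, 'a'), (1, 'c'), (4, 'c'), (3, 'a'), (1, '')]


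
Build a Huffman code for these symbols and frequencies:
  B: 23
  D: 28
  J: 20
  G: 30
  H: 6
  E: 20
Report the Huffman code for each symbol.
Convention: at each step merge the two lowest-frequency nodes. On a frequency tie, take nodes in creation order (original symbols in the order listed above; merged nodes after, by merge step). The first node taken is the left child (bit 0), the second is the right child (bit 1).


Huffman tree construction:
Step 1: Merge H(6) + J(20) = 26
Step 2: Merge E(20) + B(23) = 43
Step 3: Merge (H+J)(26) + D(28) = 54
Step 4: Merge G(30) + (E+B)(43) = 73
Step 5: Merge ((H+J)+D)(54) + (G+(E+B))(73) = 127
Read each symbol's code off the tree from the root (left child = 0, right child = 1).

Codes:
  B: 111 (length 3)
  D: 01 (length 2)
  J: 001 (length 3)
  G: 10 (length 2)
  H: 000 (length 3)
  E: 110 (length 3)
Average code length: 323/127 = 2.5433 bits/symbol


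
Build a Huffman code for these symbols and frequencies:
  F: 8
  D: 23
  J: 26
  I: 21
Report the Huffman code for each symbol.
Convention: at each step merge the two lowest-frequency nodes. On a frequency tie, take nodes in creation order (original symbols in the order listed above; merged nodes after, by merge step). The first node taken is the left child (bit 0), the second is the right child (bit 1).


Huffman tree construction:
Step 1: Merge F(8) + I(21) = 29
Step 2: Merge D(23) + J(26) = 49
Step 3: Merge (F+I)(29) + (D+J)(49) = 78
Read each symbol's code off the tree from the root (left child = 0, right child = 1).

Codes:
  F: 00 (length 2)
  D: 10 (length 2)
  J: 11 (length 2)
  I: 01 (length 2)
Average code length: 156/78 = 2.0000 bits/symbol
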